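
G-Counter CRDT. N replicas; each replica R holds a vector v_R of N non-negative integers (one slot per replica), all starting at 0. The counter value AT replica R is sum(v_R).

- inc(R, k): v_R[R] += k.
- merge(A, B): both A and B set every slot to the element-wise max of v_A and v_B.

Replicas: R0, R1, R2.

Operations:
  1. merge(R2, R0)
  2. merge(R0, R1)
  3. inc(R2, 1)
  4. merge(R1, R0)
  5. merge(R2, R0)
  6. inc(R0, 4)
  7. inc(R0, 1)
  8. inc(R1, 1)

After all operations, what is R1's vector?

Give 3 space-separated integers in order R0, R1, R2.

Op 1: merge R2<->R0 -> R2=(0,0,0) R0=(0,0,0)
Op 2: merge R0<->R1 -> R0=(0,0,0) R1=(0,0,0)
Op 3: inc R2 by 1 -> R2=(0,0,1) value=1
Op 4: merge R1<->R0 -> R1=(0,0,0) R0=(0,0,0)
Op 5: merge R2<->R0 -> R2=(0,0,1) R0=(0,0,1)
Op 6: inc R0 by 4 -> R0=(4,0,1) value=5
Op 7: inc R0 by 1 -> R0=(5,0,1) value=6
Op 8: inc R1 by 1 -> R1=(0,1,0) value=1

Answer: 0 1 0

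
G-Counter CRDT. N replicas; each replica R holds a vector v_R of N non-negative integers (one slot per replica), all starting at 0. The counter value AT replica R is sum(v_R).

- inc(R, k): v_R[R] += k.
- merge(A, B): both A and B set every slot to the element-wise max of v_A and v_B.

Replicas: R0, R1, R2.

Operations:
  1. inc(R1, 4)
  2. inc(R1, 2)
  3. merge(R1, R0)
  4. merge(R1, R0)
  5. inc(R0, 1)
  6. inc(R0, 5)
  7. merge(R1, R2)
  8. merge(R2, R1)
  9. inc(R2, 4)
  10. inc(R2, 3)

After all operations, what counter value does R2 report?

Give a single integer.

Op 1: inc R1 by 4 -> R1=(0,4,0) value=4
Op 2: inc R1 by 2 -> R1=(0,6,0) value=6
Op 3: merge R1<->R0 -> R1=(0,6,0) R0=(0,6,0)
Op 4: merge R1<->R0 -> R1=(0,6,0) R0=(0,6,0)
Op 5: inc R0 by 1 -> R0=(1,6,0) value=7
Op 6: inc R0 by 5 -> R0=(6,6,0) value=12
Op 7: merge R1<->R2 -> R1=(0,6,0) R2=(0,6,0)
Op 8: merge R2<->R1 -> R2=(0,6,0) R1=(0,6,0)
Op 9: inc R2 by 4 -> R2=(0,6,4) value=10
Op 10: inc R2 by 3 -> R2=(0,6,7) value=13

Answer: 13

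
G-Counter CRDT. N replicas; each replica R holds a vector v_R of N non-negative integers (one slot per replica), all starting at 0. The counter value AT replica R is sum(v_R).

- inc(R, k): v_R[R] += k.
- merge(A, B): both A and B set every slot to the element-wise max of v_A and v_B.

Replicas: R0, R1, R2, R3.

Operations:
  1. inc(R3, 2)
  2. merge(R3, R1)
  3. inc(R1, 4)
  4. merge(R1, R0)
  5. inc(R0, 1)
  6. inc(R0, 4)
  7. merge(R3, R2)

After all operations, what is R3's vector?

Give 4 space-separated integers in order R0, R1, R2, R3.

Op 1: inc R3 by 2 -> R3=(0,0,0,2) value=2
Op 2: merge R3<->R1 -> R3=(0,0,0,2) R1=(0,0,0,2)
Op 3: inc R1 by 4 -> R1=(0,4,0,2) value=6
Op 4: merge R1<->R0 -> R1=(0,4,0,2) R0=(0,4,0,2)
Op 5: inc R0 by 1 -> R0=(1,4,0,2) value=7
Op 6: inc R0 by 4 -> R0=(5,4,0,2) value=11
Op 7: merge R3<->R2 -> R3=(0,0,0,2) R2=(0,0,0,2)

Answer: 0 0 0 2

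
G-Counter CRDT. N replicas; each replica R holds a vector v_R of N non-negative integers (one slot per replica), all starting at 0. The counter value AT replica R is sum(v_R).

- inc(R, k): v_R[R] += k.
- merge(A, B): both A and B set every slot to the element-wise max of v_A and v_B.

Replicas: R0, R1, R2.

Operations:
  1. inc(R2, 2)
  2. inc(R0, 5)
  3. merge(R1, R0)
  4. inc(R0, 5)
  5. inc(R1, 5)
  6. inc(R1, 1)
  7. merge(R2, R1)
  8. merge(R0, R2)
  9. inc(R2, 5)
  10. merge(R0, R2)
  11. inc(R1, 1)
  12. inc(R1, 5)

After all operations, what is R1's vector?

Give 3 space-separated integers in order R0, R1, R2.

Answer: 5 12 2

Derivation:
Op 1: inc R2 by 2 -> R2=(0,0,2) value=2
Op 2: inc R0 by 5 -> R0=(5,0,0) value=5
Op 3: merge R1<->R0 -> R1=(5,0,0) R0=(5,0,0)
Op 4: inc R0 by 5 -> R0=(10,0,0) value=10
Op 5: inc R1 by 5 -> R1=(5,5,0) value=10
Op 6: inc R1 by 1 -> R1=(5,6,0) value=11
Op 7: merge R2<->R1 -> R2=(5,6,2) R1=(5,6,2)
Op 8: merge R0<->R2 -> R0=(10,6,2) R2=(10,6,2)
Op 9: inc R2 by 5 -> R2=(10,6,7) value=23
Op 10: merge R0<->R2 -> R0=(10,6,7) R2=(10,6,7)
Op 11: inc R1 by 1 -> R1=(5,7,2) value=14
Op 12: inc R1 by 5 -> R1=(5,12,2) value=19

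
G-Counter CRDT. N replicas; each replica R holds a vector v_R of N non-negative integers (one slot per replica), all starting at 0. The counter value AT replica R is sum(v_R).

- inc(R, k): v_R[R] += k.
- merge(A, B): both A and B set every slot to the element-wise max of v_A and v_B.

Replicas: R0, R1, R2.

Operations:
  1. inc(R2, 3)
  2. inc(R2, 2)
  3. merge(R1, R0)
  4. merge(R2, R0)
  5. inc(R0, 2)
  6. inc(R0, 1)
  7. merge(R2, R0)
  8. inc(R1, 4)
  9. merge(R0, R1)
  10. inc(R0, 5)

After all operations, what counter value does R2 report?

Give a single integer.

Answer: 8

Derivation:
Op 1: inc R2 by 3 -> R2=(0,0,3) value=3
Op 2: inc R2 by 2 -> R2=(0,0,5) value=5
Op 3: merge R1<->R0 -> R1=(0,0,0) R0=(0,0,0)
Op 4: merge R2<->R0 -> R2=(0,0,5) R0=(0,0,5)
Op 5: inc R0 by 2 -> R0=(2,0,5) value=7
Op 6: inc R0 by 1 -> R0=(3,0,5) value=8
Op 7: merge R2<->R0 -> R2=(3,0,5) R0=(3,0,5)
Op 8: inc R1 by 4 -> R1=(0,4,0) value=4
Op 9: merge R0<->R1 -> R0=(3,4,5) R1=(3,4,5)
Op 10: inc R0 by 5 -> R0=(8,4,5) value=17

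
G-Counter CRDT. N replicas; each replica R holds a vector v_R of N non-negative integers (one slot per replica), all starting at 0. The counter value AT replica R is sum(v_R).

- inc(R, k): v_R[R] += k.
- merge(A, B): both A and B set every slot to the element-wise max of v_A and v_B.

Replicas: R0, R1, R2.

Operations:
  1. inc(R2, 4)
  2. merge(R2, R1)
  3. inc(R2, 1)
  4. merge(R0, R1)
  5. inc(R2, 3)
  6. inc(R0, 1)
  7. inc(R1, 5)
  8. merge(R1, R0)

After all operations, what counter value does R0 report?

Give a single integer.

Op 1: inc R2 by 4 -> R2=(0,0,4) value=4
Op 2: merge R2<->R1 -> R2=(0,0,4) R1=(0,0,4)
Op 3: inc R2 by 1 -> R2=(0,0,5) value=5
Op 4: merge R0<->R1 -> R0=(0,0,4) R1=(0,0,4)
Op 5: inc R2 by 3 -> R2=(0,0,8) value=8
Op 6: inc R0 by 1 -> R0=(1,0,4) value=5
Op 7: inc R1 by 5 -> R1=(0,5,4) value=9
Op 8: merge R1<->R0 -> R1=(1,5,4) R0=(1,5,4)

Answer: 10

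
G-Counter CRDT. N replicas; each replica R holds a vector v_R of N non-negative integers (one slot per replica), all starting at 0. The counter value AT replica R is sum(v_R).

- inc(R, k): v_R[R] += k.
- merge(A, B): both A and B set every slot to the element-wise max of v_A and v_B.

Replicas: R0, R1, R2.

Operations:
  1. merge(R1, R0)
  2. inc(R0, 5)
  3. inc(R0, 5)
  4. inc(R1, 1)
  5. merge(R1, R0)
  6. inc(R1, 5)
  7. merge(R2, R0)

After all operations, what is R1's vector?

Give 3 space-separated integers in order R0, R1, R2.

Op 1: merge R1<->R0 -> R1=(0,0,0) R0=(0,0,0)
Op 2: inc R0 by 5 -> R0=(5,0,0) value=5
Op 3: inc R0 by 5 -> R0=(10,0,0) value=10
Op 4: inc R1 by 1 -> R1=(0,1,0) value=1
Op 5: merge R1<->R0 -> R1=(10,1,0) R0=(10,1,0)
Op 6: inc R1 by 5 -> R1=(10,6,0) value=16
Op 7: merge R2<->R0 -> R2=(10,1,0) R0=(10,1,0)

Answer: 10 6 0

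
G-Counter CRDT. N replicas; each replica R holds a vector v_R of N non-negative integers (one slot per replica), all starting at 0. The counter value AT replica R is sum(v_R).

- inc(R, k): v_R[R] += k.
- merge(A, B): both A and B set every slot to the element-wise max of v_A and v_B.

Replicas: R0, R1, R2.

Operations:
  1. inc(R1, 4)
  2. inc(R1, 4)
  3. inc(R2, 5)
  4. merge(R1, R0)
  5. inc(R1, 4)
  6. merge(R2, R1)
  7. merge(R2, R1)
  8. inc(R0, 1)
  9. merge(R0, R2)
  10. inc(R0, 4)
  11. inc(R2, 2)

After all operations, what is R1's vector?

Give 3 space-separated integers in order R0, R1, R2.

Op 1: inc R1 by 4 -> R1=(0,4,0) value=4
Op 2: inc R1 by 4 -> R1=(0,8,0) value=8
Op 3: inc R2 by 5 -> R2=(0,0,5) value=5
Op 4: merge R1<->R0 -> R1=(0,8,0) R0=(0,8,0)
Op 5: inc R1 by 4 -> R1=(0,12,0) value=12
Op 6: merge R2<->R1 -> R2=(0,12,5) R1=(0,12,5)
Op 7: merge R2<->R1 -> R2=(0,12,5) R1=(0,12,5)
Op 8: inc R0 by 1 -> R0=(1,8,0) value=9
Op 9: merge R0<->R2 -> R0=(1,12,5) R2=(1,12,5)
Op 10: inc R0 by 4 -> R0=(5,12,5) value=22
Op 11: inc R2 by 2 -> R2=(1,12,7) value=20

Answer: 0 12 5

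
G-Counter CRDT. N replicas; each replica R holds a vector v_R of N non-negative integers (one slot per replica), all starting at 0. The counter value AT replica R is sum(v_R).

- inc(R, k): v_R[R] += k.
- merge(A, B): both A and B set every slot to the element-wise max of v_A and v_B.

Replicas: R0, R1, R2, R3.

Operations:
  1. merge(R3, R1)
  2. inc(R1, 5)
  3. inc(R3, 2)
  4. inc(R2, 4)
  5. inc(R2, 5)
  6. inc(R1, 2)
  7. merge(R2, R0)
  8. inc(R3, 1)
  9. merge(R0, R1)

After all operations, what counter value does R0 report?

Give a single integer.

Op 1: merge R3<->R1 -> R3=(0,0,0,0) R1=(0,0,0,0)
Op 2: inc R1 by 5 -> R1=(0,5,0,0) value=5
Op 3: inc R3 by 2 -> R3=(0,0,0,2) value=2
Op 4: inc R2 by 4 -> R2=(0,0,4,0) value=4
Op 5: inc R2 by 5 -> R2=(0,0,9,0) value=9
Op 6: inc R1 by 2 -> R1=(0,7,0,0) value=7
Op 7: merge R2<->R0 -> R2=(0,0,9,0) R0=(0,0,9,0)
Op 8: inc R3 by 1 -> R3=(0,0,0,3) value=3
Op 9: merge R0<->R1 -> R0=(0,7,9,0) R1=(0,7,9,0)

Answer: 16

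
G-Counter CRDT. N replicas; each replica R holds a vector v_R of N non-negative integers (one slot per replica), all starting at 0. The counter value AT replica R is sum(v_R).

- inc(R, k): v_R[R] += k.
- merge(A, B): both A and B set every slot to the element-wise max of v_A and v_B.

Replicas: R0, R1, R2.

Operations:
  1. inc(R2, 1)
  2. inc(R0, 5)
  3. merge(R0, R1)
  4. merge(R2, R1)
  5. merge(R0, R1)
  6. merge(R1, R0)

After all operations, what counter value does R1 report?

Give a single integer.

Answer: 6

Derivation:
Op 1: inc R2 by 1 -> R2=(0,0,1) value=1
Op 2: inc R0 by 5 -> R0=(5,0,0) value=5
Op 3: merge R0<->R1 -> R0=(5,0,0) R1=(5,0,0)
Op 4: merge R2<->R1 -> R2=(5,0,1) R1=(5,0,1)
Op 5: merge R0<->R1 -> R0=(5,0,1) R1=(5,0,1)
Op 6: merge R1<->R0 -> R1=(5,0,1) R0=(5,0,1)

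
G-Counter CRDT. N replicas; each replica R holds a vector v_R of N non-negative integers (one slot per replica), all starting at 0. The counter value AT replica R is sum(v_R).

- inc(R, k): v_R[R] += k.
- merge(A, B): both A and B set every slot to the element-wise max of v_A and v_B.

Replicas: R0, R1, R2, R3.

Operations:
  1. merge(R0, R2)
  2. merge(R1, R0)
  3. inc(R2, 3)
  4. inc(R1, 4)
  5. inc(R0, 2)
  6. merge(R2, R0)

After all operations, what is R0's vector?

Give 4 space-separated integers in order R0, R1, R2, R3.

Op 1: merge R0<->R2 -> R0=(0,0,0,0) R2=(0,0,0,0)
Op 2: merge R1<->R0 -> R1=(0,0,0,0) R0=(0,0,0,0)
Op 3: inc R2 by 3 -> R2=(0,0,3,0) value=3
Op 4: inc R1 by 4 -> R1=(0,4,0,0) value=4
Op 5: inc R0 by 2 -> R0=(2,0,0,0) value=2
Op 6: merge R2<->R0 -> R2=(2,0,3,0) R0=(2,0,3,0)

Answer: 2 0 3 0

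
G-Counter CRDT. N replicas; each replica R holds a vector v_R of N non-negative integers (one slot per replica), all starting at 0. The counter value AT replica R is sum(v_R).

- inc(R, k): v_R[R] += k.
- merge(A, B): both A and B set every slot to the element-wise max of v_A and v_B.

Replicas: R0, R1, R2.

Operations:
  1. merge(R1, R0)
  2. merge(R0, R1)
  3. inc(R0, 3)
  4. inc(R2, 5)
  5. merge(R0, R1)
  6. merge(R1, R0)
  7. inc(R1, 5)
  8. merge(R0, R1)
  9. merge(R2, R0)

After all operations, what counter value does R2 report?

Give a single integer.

Op 1: merge R1<->R0 -> R1=(0,0,0) R0=(0,0,0)
Op 2: merge R0<->R1 -> R0=(0,0,0) R1=(0,0,0)
Op 3: inc R0 by 3 -> R0=(3,0,0) value=3
Op 4: inc R2 by 5 -> R2=(0,0,5) value=5
Op 5: merge R0<->R1 -> R0=(3,0,0) R1=(3,0,0)
Op 6: merge R1<->R0 -> R1=(3,0,0) R0=(3,0,0)
Op 7: inc R1 by 5 -> R1=(3,5,0) value=8
Op 8: merge R0<->R1 -> R0=(3,5,0) R1=(3,5,0)
Op 9: merge R2<->R0 -> R2=(3,5,5) R0=(3,5,5)

Answer: 13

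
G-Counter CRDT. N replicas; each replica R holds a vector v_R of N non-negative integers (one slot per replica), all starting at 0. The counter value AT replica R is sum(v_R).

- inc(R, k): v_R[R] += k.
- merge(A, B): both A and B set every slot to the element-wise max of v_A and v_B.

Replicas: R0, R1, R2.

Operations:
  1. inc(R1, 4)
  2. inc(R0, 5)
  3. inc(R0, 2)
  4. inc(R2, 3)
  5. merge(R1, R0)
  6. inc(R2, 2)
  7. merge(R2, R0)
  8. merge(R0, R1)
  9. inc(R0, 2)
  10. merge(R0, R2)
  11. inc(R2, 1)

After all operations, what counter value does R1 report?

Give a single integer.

Answer: 16

Derivation:
Op 1: inc R1 by 4 -> R1=(0,4,0) value=4
Op 2: inc R0 by 5 -> R0=(5,0,0) value=5
Op 3: inc R0 by 2 -> R0=(7,0,0) value=7
Op 4: inc R2 by 3 -> R2=(0,0,3) value=3
Op 5: merge R1<->R0 -> R1=(7,4,0) R0=(7,4,0)
Op 6: inc R2 by 2 -> R2=(0,0,5) value=5
Op 7: merge R2<->R0 -> R2=(7,4,5) R0=(7,4,5)
Op 8: merge R0<->R1 -> R0=(7,4,5) R1=(7,4,5)
Op 9: inc R0 by 2 -> R0=(9,4,5) value=18
Op 10: merge R0<->R2 -> R0=(9,4,5) R2=(9,4,5)
Op 11: inc R2 by 1 -> R2=(9,4,6) value=19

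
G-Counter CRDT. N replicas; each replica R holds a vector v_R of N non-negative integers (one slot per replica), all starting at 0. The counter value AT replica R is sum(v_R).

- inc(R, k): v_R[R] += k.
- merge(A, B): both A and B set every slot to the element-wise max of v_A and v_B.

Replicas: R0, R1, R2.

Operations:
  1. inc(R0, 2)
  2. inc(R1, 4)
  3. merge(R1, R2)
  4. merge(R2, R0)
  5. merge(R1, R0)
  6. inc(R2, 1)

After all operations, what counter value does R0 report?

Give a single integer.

Op 1: inc R0 by 2 -> R0=(2,0,0) value=2
Op 2: inc R1 by 4 -> R1=(0,4,0) value=4
Op 3: merge R1<->R2 -> R1=(0,4,0) R2=(0,4,0)
Op 4: merge R2<->R0 -> R2=(2,4,0) R0=(2,4,0)
Op 5: merge R1<->R0 -> R1=(2,4,0) R0=(2,4,0)
Op 6: inc R2 by 1 -> R2=(2,4,1) value=7

Answer: 6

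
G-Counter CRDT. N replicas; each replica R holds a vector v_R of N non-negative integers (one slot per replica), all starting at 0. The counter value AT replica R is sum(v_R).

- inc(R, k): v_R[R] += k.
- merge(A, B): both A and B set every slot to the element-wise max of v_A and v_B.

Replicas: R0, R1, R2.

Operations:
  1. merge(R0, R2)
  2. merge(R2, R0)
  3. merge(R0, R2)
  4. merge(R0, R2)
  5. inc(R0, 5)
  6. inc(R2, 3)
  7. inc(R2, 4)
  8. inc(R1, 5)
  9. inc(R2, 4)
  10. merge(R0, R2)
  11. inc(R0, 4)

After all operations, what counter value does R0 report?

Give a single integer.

Answer: 20

Derivation:
Op 1: merge R0<->R2 -> R0=(0,0,0) R2=(0,0,0)
Op 2: merge R2<->R0 -> R2=(0,0,0) R0=(0,0,0)
Op 3: merge R0<->R2 -> R0=(0,0,0) R2=(0,0,0)
Op 4: merge R0<->R2 -> R0=(0,0,0) R2=(0,0,0)
Op 5: inc R0 by 5 -> R0=(5,0,0) value=5
Op 6: inc R2 by 3 -> R2=(0,0,3) value=3
Op 7: inc R2 by 4 -> R2=(0,0,7) value=7
Op 8: inc R1 by 5 -> R1=(0,5,0) value=5
Op 9: inc R2 by 4 -> R2=(0,0,11) value=11
Op 10: merge R0<->R2 -> R0=(5,0,11) R2=(5,0,11)
Op 11: inc R0 by 4 -> R0=(9,0,11) value=20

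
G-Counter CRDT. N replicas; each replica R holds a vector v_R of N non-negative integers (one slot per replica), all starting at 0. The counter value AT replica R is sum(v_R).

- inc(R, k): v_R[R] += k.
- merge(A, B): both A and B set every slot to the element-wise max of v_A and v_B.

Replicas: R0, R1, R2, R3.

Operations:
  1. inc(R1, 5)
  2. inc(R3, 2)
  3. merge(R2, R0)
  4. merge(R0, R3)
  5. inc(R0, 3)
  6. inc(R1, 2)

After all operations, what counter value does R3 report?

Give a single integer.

Answer: 2

Derivation:
Op 1: inc R1 by 5 -> R1=(0,5,0,0) value=5
Op 2: inc R3 by 2 -> R3=(0,0,0,2) value=2
Op 3: merge R2<->R0 -> R2=(0,0,0,0) R0=(0,0,0,0)
Op 4: merge R0<->R3 -> R0=(0,0,0,2) R3=(0,0,0,2)
Op 5: inc R0 by 3 -> R0=(3,0,0,2) value=5
Op 6: inc R1 by 2 -> R1=(0,7,0,0) value=7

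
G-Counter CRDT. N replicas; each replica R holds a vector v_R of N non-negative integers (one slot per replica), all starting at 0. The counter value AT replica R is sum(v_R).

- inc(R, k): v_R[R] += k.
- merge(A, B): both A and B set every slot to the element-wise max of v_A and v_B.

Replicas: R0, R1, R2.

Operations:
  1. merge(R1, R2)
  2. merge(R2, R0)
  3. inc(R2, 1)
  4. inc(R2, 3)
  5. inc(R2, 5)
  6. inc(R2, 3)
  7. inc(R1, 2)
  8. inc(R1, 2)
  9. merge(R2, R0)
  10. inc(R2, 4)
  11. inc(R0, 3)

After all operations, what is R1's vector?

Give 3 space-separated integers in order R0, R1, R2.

Answer: 0 4 0

Derivation:
Op 1: merge R1<->R2 -> R1=(0,0,0) R2=(0,0,0)
Op 2: merge R2<->R0 -> R2=(0,0,0) R0=(0,0,0)
Op 3: inc R2 by 1 -> R2=(0,0,1) value=1
Op 4: inc R2 by 3 -> R2=(0,0,4) value=4
Op 5: inc R2 by 5 -> R2=(0,0,9) value=9
Op 6: inc R2 by 3 -> R2=(0,0,12) value=12
Op 7: inc R1 by 2 -> R1=(0,2,0) value=2
Op 8: inc R1 by 2 -> R1=(0,4,0) value=4
Op 9: merge R2<->R0 -> R2=(0,0,12) R0=(0,0,12)
Op 10: inc R2 by 4 -> R2=(0,0,16) value=16
Op 11: inc R0 by 3 -> R0=(3,0,12) value=15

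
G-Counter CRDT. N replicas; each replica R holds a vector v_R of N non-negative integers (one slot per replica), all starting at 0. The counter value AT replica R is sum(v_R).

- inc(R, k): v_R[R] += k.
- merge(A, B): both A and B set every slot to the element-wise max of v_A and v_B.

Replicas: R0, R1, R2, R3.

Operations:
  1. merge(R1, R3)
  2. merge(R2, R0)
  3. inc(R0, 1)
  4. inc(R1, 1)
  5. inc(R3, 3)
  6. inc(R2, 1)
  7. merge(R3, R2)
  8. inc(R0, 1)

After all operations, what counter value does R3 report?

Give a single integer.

Op 1: merge R1<->R3 -> R1=(0,0,0,0) R3=(0,0,0,0)
Op 2: merge R2<->R0 -> R2=(0,0,0,0) R0=(0,0,0,0)
Op 3: inc R0 by 1 -> R0=(1,0,0,0) value=1
Op 4: inc R1 by 1 -> R1=(0,1,0,0) value=1
Op 5: inc R3 by 3 -> R3=(0,0,0,3) value=3
Op 6: inc R2 by 1 -> R2=(0,0,1,0) value=1
Op 7: merge R3<->R2 -> R3=(0,0,1,3) R2=(0,0,1,3)
Op 8: inc R0 by 1 -> R0=(2,0,0,0) value=2

Answer: 4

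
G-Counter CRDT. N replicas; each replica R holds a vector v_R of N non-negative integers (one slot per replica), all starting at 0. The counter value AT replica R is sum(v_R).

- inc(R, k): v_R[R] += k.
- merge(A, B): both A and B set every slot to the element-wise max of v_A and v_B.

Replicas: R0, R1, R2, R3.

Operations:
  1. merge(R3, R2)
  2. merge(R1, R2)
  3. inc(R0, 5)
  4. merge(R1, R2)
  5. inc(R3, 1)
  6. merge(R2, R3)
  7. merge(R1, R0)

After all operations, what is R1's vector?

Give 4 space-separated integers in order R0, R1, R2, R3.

Answer: 5 0 0 0

Derivation:
Op 1: merge R3<->R2 -> R3=(0,0,0,0) R2=(0,0,0,0)
Op 2: merge R1<->R2 -> R1=(0,0,0,0) R2=(0,0,0,0)
Op 3: inc R0 by 5 -> R0=(5,0,0,0) value=5
Op 4: merge R1<->R2 -> R1=(0,0,0,0) R2=(0,0,0,0)
Op 5: inc R3 by 1 -> R3=(0,0,0,1) value=1
Op 6: merge R2<->R3 -> R2=(0,0,0,1) R3=(0,0,0,1)
Op 7: merge R1<->R0 -> R1=(5,0,0,0) R0=(5,0,0,0)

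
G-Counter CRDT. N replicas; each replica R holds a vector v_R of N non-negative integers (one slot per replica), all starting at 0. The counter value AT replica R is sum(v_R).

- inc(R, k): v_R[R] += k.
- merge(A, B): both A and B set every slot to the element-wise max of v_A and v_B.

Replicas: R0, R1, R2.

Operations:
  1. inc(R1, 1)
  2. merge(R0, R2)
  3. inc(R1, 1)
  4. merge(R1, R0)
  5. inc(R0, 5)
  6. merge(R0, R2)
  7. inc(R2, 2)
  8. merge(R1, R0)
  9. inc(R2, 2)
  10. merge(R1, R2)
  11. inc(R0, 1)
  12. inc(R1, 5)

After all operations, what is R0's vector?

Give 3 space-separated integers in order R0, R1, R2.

Answer: 6 2 0

Derivation:
Op 1: inc R1 by 1 -> R1=(0,1,0) value=1
Op 2: merge R0<->R2 -> R0=(0,0,0) R2=(0,0,0)
Op 3: inc R1 by 1 -> R1=(0,2,0) value=2
Op 4: merge R1<->R0 -> R1=(0,2,0) R0=(0,2,0)
Op 5: inc R0 by 5 -> R0=(5,2,0) value=7
Op 6: merge R0<->R2 -> R0=(5,2,0) R2=(5,2,0)
Op 7: inc R2 by 2 -> R2=(5,2,2) value=9
Op 8: merge R1<->R0 -> R1=(5,2,0) R0=(5,2,0)
Op 9: inc R2 by 2 -> R2=(5,2,4) value=11
Op 10: merge R1<->R2 -> R1=(5,2,4) R2=(5,2,4)
Op 11: inc R0 by 1 -> R0=(6,2,0) value=8
Op 12: inc R1 by 5 -> R1=(5,7,4) value=16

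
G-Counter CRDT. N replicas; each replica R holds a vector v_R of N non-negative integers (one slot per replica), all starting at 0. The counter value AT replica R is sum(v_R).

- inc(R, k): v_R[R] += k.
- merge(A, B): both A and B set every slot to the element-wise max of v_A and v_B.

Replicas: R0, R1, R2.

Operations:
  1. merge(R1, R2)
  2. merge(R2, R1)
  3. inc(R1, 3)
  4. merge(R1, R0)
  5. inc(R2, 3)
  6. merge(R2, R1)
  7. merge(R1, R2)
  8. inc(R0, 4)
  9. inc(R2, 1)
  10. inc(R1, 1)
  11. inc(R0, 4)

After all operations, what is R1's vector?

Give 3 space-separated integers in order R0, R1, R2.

Op 1: merge R1<->R2 -> R1=(0,0,0) R2=(0,0,0)
Op 2: merge R2<->R1 -> R2=(0,0,0) R1=(0,0,0)
Op 3: inc R1 by 3 -> R1=(0,3,0) value=3
Op 4: merge R1<->R0 -> R1=(0,3,0) R0=(0,3,0)
Op 5: inc R2 by 3 -> R2=(0,0,3) value=3
Op 6: merge R2<->R1 -> R2=(0,3,3) R1=(0,3,3)
Op 7: merge R1<->R2 -> R1=(0,3,3) R2=(0,3,3)
Op 8: inc R0 by 4 -> R0=(4,3,0) value=7
Op 9: inc R2 by 1 -> R2=(0,3,4) value=7
Op 10: inc R1 by 1 -> R1=(0,4,3) value=7
Op 11: inc R0 by 4 -> R0=(8,3,0) value=11

Answer: 0 4 3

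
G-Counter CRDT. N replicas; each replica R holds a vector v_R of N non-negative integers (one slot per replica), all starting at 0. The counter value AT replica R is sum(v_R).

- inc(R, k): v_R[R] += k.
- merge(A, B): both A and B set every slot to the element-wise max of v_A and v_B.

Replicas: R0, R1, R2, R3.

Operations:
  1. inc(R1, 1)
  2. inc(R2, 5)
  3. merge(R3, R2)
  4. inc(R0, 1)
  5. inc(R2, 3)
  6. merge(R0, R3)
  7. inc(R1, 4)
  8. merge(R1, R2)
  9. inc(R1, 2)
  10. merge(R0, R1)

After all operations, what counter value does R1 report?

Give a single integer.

Answer: 16

Derivation:
Op 1: inc R1 by 1 -> R1=(0,1,0,0) value=1
Op 2: inc R2 by 5 -> R2=(0,0,5,0) value=5
Op 3: merge R3<->R2 -> R3=(0,0,5,0) R2=(0,0,5,0)
Op 4: inc R0 by 1 -> R0=(1,0,0,0) value=1
Op 5: inc R2 by 3 -> R2=(0,0,8,0) value=8
Op 6: merge R0<->R3 -> R0=(1,0,5,0) R3=(1,0,5,0)
Op 7: inc R1 by 4 -> R1=(0,5,0,0) value=5
Op 8: merge R1<->R2 -> R1=(0,5,8,0) R2=(0,5,8,0)
Op 9: inc R1 by 2 -> R1=(0,7,8,0) value=15
Op 10: merge R0<->R1 -> R0=(1,7,8,0) R1=(1,7,8,0)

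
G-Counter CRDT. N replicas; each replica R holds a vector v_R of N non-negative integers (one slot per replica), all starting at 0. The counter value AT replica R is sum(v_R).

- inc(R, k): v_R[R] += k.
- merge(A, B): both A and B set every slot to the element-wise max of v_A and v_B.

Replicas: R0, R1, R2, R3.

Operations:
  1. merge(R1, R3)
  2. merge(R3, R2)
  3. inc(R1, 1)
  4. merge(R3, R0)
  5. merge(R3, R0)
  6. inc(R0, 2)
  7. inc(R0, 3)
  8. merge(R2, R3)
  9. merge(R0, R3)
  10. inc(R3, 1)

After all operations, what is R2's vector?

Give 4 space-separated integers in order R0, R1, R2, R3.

Answer: 0 0 0 0

Derivation:
Op 1: merge R1<->R3 -> R1=(0,0,0,0) R3=(0,0,0,0)
Op 2: merge R3<->R2 -> R3=(0,0,0,0) R2=(0,0,0,0)
Op 3: inc R1 by 1 -> R1=(0,1,0,0) value=1
Op 4: merge R3<->R0 -> R3=(0,0,0,0) R0=(0,0,0,0)
Op 5: merge R3<->R0 -> R3=(0,0,0,0) R0=(0,0,0,0)
Op 6: inc R0 by 2 -> R0=(2,0,0,0) value=2
Op 7: inc R0 by 3 -> R0=(5,0,0,0) value=5
Op 8: merge R2<->R3 -> R2=(0,0,0,0) R3=(0,0,0,0)
Op 9: merge R0<->R3 -> R0=(5,0,0,0) R3=(5,0,0,0)
Op 10: inc R3 by 1 -> R3=(5,0,0,1) value=6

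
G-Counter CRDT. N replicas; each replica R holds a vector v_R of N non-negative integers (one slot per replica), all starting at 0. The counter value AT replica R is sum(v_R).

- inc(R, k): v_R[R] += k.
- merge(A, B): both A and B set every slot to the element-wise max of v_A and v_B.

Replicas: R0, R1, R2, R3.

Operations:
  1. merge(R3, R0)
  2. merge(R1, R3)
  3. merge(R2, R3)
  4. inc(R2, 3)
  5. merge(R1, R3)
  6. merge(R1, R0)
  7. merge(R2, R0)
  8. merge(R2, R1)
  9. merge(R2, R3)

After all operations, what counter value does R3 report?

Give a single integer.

Op 1: merge R3<->R0 -> R3=(0,0,0,0) R0=(0,0,0,0)
Op 2: merge R1<->R3 -> R1=(0,0,0,0) R3=(0,0,0,0)
Op 3: merge R2<->R3 -> R2=(0,0,0,0) R3=(0,0,0,0)
Op 4: inc R2 by 3 -> R2=(0,0,3,0) value=3
Op 5: merge R1<->R3 -> R1=(0,0,0,0) R3=(0,0,0,0)
Op 6: merge R1<->R0 -> R1=(0,0,0,0) R0=(0,0,0,0)
Op 7: merge R2<->R0 -> R2=(0,0,3,0) R0=(0,0,3,0)
Op 8: merge R2<->R1 -> R2=(0,0,3,0) R1=(0,0,3,0)
Op 9: merge R2<->R3 -> R2=(0,0,3,0) R3=(0,0,3,0)

Answer: 3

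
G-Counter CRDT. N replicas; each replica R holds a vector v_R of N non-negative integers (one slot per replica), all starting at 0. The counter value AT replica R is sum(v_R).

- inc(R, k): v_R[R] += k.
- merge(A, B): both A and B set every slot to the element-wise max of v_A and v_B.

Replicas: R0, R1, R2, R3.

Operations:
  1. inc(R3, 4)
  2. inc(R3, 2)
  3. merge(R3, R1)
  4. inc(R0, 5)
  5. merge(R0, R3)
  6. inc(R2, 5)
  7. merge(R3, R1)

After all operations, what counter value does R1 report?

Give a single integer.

Op 1: inc R3 by 4 -> R3=(0,0,0,4) value=4
Op 2: inc R3 by 2 -> R3=(0,0,0,6) value=6
Op 3: merge R3<->R1 -> R3=(0,0,0,6) R1=(0,0,0,6)
Op 4: inc R0 by 5 -> R0=(5,0,0,0) value=5
Op 5: merge R0<->R3 -> R0=(5,0,0,6) R3=(5,0,0,6)
Op 6: inc R2 by 5 -> R2=(0,0,5,0) value=5
Op 7: merge R3<->R1 -> R3=(5,0,0,6) R1=(5,0,0,6)

Answer: 11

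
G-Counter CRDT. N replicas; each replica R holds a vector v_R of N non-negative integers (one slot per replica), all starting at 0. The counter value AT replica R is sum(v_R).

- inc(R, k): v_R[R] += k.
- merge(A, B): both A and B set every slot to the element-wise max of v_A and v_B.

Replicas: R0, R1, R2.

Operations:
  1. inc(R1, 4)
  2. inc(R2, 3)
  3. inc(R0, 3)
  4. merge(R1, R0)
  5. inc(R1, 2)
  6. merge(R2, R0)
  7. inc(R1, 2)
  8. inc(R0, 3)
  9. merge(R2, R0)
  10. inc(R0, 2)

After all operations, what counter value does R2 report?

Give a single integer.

Answer: 13

Derivation:
Op 1: inc R1 by 4 -> R1=(0,4,0) value=4
Op 2: inc R2 by 3 -> R2=(0,0,3) value=3
Op 3: inc R0 by 3 -> R0=(3,0,0) value=3
Op 4: merge R1<->R0 -> R1=(3,4,0) R0=(3,4,0)
Op 5: inc R1 by 2 -> R1=(3,6,0) value=9
Op 6: merge R2<->R0 -> R2=(3,4,3) R0=(3,4,3)
Op 7: inc R1 by 2 -> R1=(3,8,0) value=11
Op 8: inc R0 by 3 -> R0=(6,4,3) value=13
Op 9: merge R2<->R0 -> R2=(6,4,3) R0=(6,4,3)
Op 10: inc R0 by 2 -> R0=(8,4,3) value=15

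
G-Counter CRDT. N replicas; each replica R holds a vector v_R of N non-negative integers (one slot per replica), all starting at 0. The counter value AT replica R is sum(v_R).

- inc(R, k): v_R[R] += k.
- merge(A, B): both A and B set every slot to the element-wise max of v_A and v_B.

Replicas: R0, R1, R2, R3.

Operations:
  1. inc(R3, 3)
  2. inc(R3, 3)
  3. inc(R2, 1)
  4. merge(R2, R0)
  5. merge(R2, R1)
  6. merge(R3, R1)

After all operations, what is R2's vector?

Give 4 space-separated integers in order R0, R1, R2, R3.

Op 1: inc R3 by 3 -> R3=(0,0,0,3) value=3
Op 2: inc R3 by 3 -> R3=(0,0,0,6) value=6
Op 3: inc R2 by 1 -> R2=(0,0,1,0) value=1
Op 4: merge R2<->R0 -> R2=(0,0,1,0) R0=(0,0,1,0)
Op 5: merge R2<->R1 -> R2=(0,0,1,0) R1=(0,0,1,0)
Op 6: merge R3<->R1 -> R3=(0,0,1,6) R1=(0,0,1,6)

Answer: 0 0 1 0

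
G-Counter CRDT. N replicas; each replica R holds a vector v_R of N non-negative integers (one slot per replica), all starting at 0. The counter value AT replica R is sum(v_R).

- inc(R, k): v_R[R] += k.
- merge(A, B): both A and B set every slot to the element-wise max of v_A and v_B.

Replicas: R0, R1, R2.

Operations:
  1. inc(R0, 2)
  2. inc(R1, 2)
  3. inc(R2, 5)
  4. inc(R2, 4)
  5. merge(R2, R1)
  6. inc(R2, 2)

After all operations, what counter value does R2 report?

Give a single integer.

Op 1: inc R0 by 2 -> R0=(2,0,0) value=2
Op 2: inc R1 by 2 -> R1=(0,2,0) value=2
Op 3: inc R2 by 5 -> R2=(0,0,5) value=5
Op 4: inc R2 by 4 -> R2=(0,0,9) value=9
Op 5: merge R2<->R1 -> R2=(0,2,9) R1=(0,2,9)
Op 6: inc R2 by 2 -> R2=(0,2,11) value=13

Answer: 13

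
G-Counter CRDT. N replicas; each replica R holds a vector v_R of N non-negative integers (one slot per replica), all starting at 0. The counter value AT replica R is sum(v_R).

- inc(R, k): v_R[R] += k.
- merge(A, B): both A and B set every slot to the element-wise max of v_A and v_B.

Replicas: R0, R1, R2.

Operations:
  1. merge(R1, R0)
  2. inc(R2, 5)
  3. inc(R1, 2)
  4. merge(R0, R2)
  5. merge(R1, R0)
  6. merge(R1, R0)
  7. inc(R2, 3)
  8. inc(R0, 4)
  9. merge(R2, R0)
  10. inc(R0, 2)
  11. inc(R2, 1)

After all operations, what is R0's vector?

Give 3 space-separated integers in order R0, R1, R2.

Answer: 6 2 8

Derivation:
Op 1: merge R1<->R0 -> R1=(0,0,0) R0=(0,0,0)
Op 2: inc R2 by 5 -> R2=(0,0,5) value=5
Op 3: inc R1 by 2 -> R1=(0,2,0) value=2
Op 4: merge R0<->R2 -> R0=(0,0,5) R2=(0,0,5)
Op 5: merge R1<->R0 -> R1=(0,2,5) R0=(0,2,5)
Op 6: merge R1<->R0 -> R1=(0,2,5) R0=(0,2,5)
Op 7: inc R2 by 3 -> R2=(0,0,8) value=8
Op 8: inc R0 by 4 -> R0=(4,2,5) value=11
Op 9: merge R2<->R0 -> R2=(4,2,8) R0=(4,2,8)
Op 10: inc R0 by 2 -> R0=(6,2,8) value=16
Op 11: inc R2 by 1 -> R2=(4,2,9) value=15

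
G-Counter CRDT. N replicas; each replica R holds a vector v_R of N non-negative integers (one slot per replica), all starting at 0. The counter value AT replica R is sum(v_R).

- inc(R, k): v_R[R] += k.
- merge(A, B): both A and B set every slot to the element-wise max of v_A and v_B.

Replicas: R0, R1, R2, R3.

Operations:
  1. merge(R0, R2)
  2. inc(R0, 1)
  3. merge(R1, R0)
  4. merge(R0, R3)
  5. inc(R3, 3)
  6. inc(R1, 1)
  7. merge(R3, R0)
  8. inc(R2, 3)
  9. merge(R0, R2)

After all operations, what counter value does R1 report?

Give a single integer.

Answer: 2

Derivation:
Op 1: merge R0<->R2 -> R0=(0,0,0,0) R2=(0,0,0,0)
Op 2: inc R0 by 1 -> R0=(1,0,0,0) value=1
Op 3: merge R1<->R0 -> R1=(1,0,0,0) R0=(1,0,0,0)
Op 4: merge R0<->R3 -> R0=(1,0,0,0) R3=(1,0,0,0)
Op 5: inc R3 by 3 -> R3=(1,0,0,3) value=4
Op 6: inc R1 by 1 -> R1=(1,1,0,0) value=2
Op 7: merge R3<->R0 -> R3=(1,0,0,3) R0=(1,0,0,3)
Op 8: inc R2 by 3 -> R2=(0,0,3,0) value=3
Op 9: merge R0<->R2 -> R0=(1,0,3,3) R2=(1,0,3,3)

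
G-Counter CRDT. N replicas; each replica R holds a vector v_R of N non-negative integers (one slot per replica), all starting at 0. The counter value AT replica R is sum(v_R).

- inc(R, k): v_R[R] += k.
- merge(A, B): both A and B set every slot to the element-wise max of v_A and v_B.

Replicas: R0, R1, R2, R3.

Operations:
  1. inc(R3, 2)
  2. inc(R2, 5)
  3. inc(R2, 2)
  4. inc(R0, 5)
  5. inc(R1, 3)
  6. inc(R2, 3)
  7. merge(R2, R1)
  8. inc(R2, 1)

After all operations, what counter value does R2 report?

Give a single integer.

Op 1: inc R3 by 2 -> R3=(0,0,0,2) value=2
Op 2: inc R2 by 5 -> R2=(0,0,5,0) value=5
Op 3: inc R2 by 2 -> R2=(0,0,7,0) value=7
Op 4: inc R0 by 5 -> R0=(5,0,0,0) value=5
Op 5: inc R1 by 3 -> R1=(0,3,0,0) value=3
Op 6: inc R2 by 3 -> R2=(0,0,10,0) value=10
Op 7: merge R2<->R1 -> R2=(0,3,10,0) R1=(0,3,10,0)
Op 8: inc R2 by 1 -> R2=(0,3,11,0) value=14

Answer: 14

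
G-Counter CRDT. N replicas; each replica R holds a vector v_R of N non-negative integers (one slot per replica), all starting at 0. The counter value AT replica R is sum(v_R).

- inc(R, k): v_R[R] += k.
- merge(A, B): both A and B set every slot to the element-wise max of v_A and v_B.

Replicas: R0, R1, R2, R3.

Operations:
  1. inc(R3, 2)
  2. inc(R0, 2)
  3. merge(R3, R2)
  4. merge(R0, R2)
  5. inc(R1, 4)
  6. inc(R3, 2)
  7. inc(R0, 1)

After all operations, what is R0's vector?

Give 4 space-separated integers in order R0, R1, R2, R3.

Answer: 3 0 0 2

Derivation:
Op 1: inc R3 by 2 -> R3=(0,0,0,2) value=2
Op 2: inc R0 by 2 -> R0=(2,0,0,0) value=2
Op 3: merge R3<->R2 -> R3=(0,0,0,2) R2=(0,0,0,2)
Op 4: merge R0<->R2 -> R0=(2,0,0,2) R2=(2,0,0,2)
Op 5: inc R1 by 4 -> R1=(0,4,0,0) value=4
Op 6: inc R3 by 2 -> R3=(0,0,0,4) value=4
Op 7: inc R0 by 1 -> R0=(3,0,0,2) value=5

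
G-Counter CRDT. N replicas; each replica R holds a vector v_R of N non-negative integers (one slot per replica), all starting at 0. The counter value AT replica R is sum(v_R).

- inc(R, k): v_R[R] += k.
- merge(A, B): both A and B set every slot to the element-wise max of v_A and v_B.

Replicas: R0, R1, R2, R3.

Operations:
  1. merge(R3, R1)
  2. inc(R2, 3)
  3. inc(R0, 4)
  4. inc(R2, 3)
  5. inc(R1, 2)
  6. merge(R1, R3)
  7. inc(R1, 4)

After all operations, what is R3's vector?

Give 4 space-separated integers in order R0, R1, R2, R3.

Answer: 0 2 0 0

Derivation:
Op 1: merge R3<->R1 -> R3=(0,0,0,0) R1=(0,0,0,0)
Op 2: inc R2 by 3 -> R2=(0,0,3,0) value=3
Op 3: inc R0 by 4 -> R0=(4,0,0,0) value=4
Op 4: inc R2 by 3 -> R2=(0,0,6,0) value=6
Op 5: inc R1 by 2 -> R1=(0,2,0,0) value=2
Op 6: merge R1<->R3 -> R1=(0,2,0,0) R3=(0,2,0,0)
Op 7: inc R1 by 4 -> R1=(0,6,0,0) value=6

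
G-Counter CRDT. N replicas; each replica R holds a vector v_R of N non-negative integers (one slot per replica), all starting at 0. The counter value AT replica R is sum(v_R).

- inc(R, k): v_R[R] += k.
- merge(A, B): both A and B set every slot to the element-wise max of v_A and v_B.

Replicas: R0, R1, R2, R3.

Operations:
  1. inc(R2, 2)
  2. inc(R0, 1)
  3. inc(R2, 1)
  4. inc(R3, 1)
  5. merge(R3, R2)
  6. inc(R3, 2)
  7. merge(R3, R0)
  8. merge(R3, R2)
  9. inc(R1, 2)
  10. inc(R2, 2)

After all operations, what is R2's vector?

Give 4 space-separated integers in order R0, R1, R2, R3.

Op 1: inc R2 by 2 -> R2=(0,0,2,0) value=2
Op 2: inc R0 by 1 -> R0=(1,0,0,0) value=1
Op 3: inc R2 by 1 -> R2=(0,0,3,0) value=3
Op 4: inc R3 by 1 -> R3=(0,0,0,1) value=1
Op 5: merge R3<->R2 -> R3=(0,0,3,1) R2=(0,0,3,1)
Op 6: inc R3 by 2 -> R3=(0,0,3,3) value=6
Op 7: merge R3<->R0 -> R3=(1,0,3,3) R0=(1,0,3,3)
Op 8: merge R3<->R2 -> R3=(1,0,3,3) R2=(1,0,3,3)
Op 9: inc R1 by 2 -> R1=(0,2,0,0) value=2
Op 10: inc R2 by 2 -> R2=(1,0,5,3) value=9

Answer: 1 0 5 3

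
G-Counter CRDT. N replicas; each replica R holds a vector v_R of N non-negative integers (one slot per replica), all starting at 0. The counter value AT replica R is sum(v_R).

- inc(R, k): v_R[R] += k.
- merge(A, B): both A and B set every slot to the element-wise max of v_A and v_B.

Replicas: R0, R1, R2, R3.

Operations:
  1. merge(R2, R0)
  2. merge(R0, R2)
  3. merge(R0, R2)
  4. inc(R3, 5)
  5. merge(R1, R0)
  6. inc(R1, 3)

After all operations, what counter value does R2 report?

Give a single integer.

Answer: 0

Derivation:
Op 1: merge R2<->R0 -> R2=(0,0,0,0) R0=(0,0,0,0)
Op 2: merge R0<->R2 -> R0=(0,0,0,0) R2=(0,0,0,0)
Op 3: merge R0<->R2 -> R0=(0,0,0,0) R2=(0,0,0,0)
Op 4: inc R3 by 5 -> R3=(0,0,0,5) value=5
Op 5: merge R1<->R0 -> R1=(0,0,0,0) R0=(0,0,0,0)
Op 6: inc R1 by 3 -> R1=(0,3,0,0) value=3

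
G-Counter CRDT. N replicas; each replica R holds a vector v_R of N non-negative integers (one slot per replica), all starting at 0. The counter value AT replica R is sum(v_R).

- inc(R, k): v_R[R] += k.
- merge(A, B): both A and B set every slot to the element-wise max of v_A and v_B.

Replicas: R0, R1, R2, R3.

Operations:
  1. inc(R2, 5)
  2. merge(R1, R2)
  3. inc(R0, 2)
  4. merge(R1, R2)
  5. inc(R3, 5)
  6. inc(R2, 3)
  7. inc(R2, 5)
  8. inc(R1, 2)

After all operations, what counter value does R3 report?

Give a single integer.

Answer: 5

Derivation:
Op 1: inc R2 by 5 -> R2=(0,0,5,0) value=5
Op 2: merge R1<->R2 -> R1=(0,0,5,0) R2=(0,0,5,0)
Op 3: inc R0 by 2 -> R0=(2,0,0,0) value=2
Op 4: merge R1<->R2 -> R1=(0,0,5,0) R2=(0,0,5,0)
Op 5: inc R3 by 5 -> R3=(0,0,0,5) value=5
Op 6: inc R2 by 3 -> R2=(0,0,8,0) value=8
Op 7: inc R2 by 5 -> R2=(0,0,13,0) value=13
Op 8: inc R1 by 2 -> R1=(0,2,5,0) value=7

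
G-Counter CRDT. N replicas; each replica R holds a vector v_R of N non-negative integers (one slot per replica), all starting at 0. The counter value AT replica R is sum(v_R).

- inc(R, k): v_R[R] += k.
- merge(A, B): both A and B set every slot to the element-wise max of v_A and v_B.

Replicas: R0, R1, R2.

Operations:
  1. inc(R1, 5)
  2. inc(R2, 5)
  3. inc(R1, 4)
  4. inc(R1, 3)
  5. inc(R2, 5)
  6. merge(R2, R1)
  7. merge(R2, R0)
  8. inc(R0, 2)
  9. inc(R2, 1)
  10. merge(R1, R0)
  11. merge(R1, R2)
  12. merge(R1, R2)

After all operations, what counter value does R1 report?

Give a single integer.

Op 1: inc R1 by 5 -> R1=(0,5,0) value=5
Op 2: inc R2 by 5 -> R2=(0,0,5) value=5
Op 3: inc R1 by 4 -> R1=(0,9,0) value=9
Op 4: inc R1 by 3 -> R1=(0,12,0) value=12
Op 5: inc R2 by 5 -> R2=(0,0,10) value=10
Op 6: merge R2<->R1 -> R2=(0,12,10) R1=(0,12,10)
Op 7: merge R2<->R0 -> R2=(0,12,10) R0=(0,12,10)
Op 8: inc R0 by 2 -> R0=(2,12,10) value=24
Op 9: inc R2 by 1 -> R2=(0,12,11) value=23
Op 10: merge R1<->R0 -> R1=(2,12,10) R0=(2,12,10)
Op 11: merge R1<->R2 -> R1=(2,12,11) R2=(2,12,11)
Op 12: merge R1<->R2 -> R1=(2,12,11) R2=(2,12,11)

Answer: 25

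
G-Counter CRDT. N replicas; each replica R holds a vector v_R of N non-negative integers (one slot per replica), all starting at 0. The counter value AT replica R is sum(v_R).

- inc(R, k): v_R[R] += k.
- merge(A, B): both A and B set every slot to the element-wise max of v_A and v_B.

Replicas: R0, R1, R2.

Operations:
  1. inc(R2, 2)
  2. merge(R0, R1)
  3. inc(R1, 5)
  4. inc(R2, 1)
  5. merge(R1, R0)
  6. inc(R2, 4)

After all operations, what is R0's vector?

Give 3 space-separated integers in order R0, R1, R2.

Answer: 0 5 0

Derivation:
Op 1: inc R2 by 2 -> R2=(0,0,2) value=2
Op 2: merge R0<->R1 -> R0=(0,0,0) R1=(0,0,0)
Op 3: inc R1 by 5 -> R1=(0,5,0) value=5
Op 4: inc R2 by 1 -> R2=(0,0,3) value=3
Op 5: merge R1<->R0 -> R1=(0,5,0) R0=(0,5,0)
Op 6: inc R2 by 4 -> R2=(0,0,7) value=7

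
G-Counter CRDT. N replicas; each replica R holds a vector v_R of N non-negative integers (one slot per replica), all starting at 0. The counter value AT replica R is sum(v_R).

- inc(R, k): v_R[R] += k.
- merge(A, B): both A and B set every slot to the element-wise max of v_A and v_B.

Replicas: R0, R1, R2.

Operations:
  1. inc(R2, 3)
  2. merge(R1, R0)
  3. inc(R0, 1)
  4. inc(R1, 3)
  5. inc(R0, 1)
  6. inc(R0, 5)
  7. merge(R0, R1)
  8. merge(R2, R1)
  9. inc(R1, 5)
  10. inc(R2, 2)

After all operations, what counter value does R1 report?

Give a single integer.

Answer: 18

Derivation:
Op 1: inc R2 by 3 -> R2=(0,0,3) value=3
Op 2: merge R1<->R0 -> R1=(0,0,0) R0=(0,0,0)
Op 3: inc R0 by 1 -> R0=(1,0,0) value=1
Op 4: inc R1 by 3 -> R1=(0,3,0) value=3
Op 5: inc R0 by 1 -> R0=(2,0,0) value=2
Op 6: inc R0 by 5 -> R0=(7,0,0) value=7
Op 7: merge R0<->R1 -> R0=(7,3,0) R1=(7,3,0)
Op 8: merge R2<->R1 -> R2=(7,3,3) R1=(7,3,3)
Op 9: inc R1 by 5 -> R1=(7,8,3) value=18
Op 10: inc R2 by 2 -> R2=(7,3,5) value=15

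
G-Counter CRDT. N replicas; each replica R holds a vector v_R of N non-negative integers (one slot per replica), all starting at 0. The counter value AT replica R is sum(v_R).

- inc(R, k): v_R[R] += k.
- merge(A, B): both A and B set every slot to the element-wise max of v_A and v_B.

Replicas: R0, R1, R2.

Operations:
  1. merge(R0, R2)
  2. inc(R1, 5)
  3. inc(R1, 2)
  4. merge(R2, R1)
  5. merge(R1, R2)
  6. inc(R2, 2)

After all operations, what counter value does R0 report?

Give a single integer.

Op 1: merge R0<->R2 -> R0=(0,0,0) R2=(0,0,0)
Op 2: inc R1 by 5 -> R1=(0,5,0) value=5
Op 3: inc R1 by 2 -> R1=(0,7,0) value=7
Op 4: merge R2<->R1 -> R2=(0,7,0) R1=(0,7,0)
Op 5: merge R1<->R2 -> R1=(0,7,0) R2=(0,7,0)
Op 6: inc R2 by 2 -> R2=(0,7,2) value=9

Answer: 0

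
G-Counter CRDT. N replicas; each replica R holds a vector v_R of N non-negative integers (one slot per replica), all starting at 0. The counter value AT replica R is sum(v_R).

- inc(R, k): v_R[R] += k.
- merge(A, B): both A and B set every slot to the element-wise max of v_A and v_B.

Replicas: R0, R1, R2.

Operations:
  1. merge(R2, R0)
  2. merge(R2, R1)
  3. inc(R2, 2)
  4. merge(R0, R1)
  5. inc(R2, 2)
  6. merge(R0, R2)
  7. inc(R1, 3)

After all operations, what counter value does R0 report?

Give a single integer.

Op 1: merge R2<->R0 -> R2=(0,0,0) R0=(0,0,0)
Op 2: merge R2<->R1 -> R2=(0,0,0) R1=(0,0,0)
Op 3: inc R2 by 2 -> R2=(0,0,2) value=2
Op 4: merge R0<->R1 -> R0=(0,0,0) R1=(0,0,0)
Op 5: inc R2 by 2 -> R2=(0,0,4) value=4
Op 6: merge R0<->R2 -> R0=(0,0,4) R2=(0,0,4)
Op 7: inc R1 by 3 -> R1=(0,3,0) value=3

Answer: 4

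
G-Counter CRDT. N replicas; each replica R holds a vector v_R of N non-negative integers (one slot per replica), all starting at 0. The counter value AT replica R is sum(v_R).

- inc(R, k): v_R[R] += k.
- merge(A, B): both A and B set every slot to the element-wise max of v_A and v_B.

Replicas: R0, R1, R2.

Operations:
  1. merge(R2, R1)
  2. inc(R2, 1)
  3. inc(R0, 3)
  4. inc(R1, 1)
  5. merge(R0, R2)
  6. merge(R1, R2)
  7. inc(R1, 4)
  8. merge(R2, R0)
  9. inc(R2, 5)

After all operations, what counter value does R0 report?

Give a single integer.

Op 1: merge R2<->R1 -> R2=(0,0,0) R1=(0,0,0)
Op 2: inc R2 by 1 -> R2=(0,0,1) value=1
Op 3: inc R0 by 3 -> R0=(3,0,0) value=3
Op 4: inc R1 by 1 -> R1=(0,1,0) value=1
Op 5: merge R0<->R2 -> R0=(3,0,1) R2=(3,0,1)
Op 6: merge R1<->R2 -> R1=(3,1,1) R2=(3,1,1)
Op 7: inc R1 by 4 -> R1=(3,5,1) value=9
Op 8: merge R2<->R0 -> R2=(3,1,1) R0=(3,1,1)
Op 9: inc R2 by 5 -> R2=(3,1,6) value=10

Answer: 5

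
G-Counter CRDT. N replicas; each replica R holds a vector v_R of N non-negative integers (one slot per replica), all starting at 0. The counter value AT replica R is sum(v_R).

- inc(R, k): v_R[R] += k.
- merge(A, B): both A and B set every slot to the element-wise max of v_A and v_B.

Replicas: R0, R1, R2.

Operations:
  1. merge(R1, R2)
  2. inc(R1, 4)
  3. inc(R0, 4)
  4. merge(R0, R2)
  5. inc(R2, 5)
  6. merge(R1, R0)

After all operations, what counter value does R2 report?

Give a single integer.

Op 1: merge R1<->R2 -> R1=(0,0,0) R2=(0,0,0)
Op 2: inc R1 by 4 -> R1=(0,4,0) value=4
Op 3: inc R0 by 4 -> R0=(4,0,0) value=4
Op 4: merge R0<->R2 -> R0=(4,0,0) R2=(4,0,0)
Op 5: inc R2 by 5 -> R2=(4,0,5) value=9
Op 6: merge R1<->R0 -> R1=(4,4,0) R0=(4,4,0)

Answer: 9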